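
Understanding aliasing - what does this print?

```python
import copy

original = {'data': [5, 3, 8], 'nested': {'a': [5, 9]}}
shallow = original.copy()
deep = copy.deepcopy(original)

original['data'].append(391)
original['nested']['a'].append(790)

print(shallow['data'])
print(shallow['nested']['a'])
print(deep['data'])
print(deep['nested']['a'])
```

Key concept: comparing shallow vs deep copy.
Step by step:
`original = {'data': [5, 3, 8], 'nested': {'a': [5, 9]}}` → original = {'data': [5, 3, 8], 'nested': {'a': [5, 9]}}
`shallow = original.copy()` → shallow = {'data': [5, 3, 8], 'nested': {'a': [5, 9]}}
`deep = copy.deepcopy(original)` → deep = {'data': [5, 3, 8], 'nested': {'a': [5, 9]}}
`original['data'].append(391)` → original = {'data': [5, 3, 8, 391], 'nested': {'a': [5, 9]}}; shallow = {'data': [5, 3, 8, 391], 'nested': {'a': [5, 9]}}
`original['nested']['a'].append(790)` → original = {'data': [5, 3, 8, 391], 'nested': {'a': [5, 9, 790]}}; shallow = {'data': [5, 3, 8, 391], 'nested': {'a': [5, 9, 790]}}
`print(shallow['data'])` → prints [5, 3, 8, 391]
`print(shallow['nested']['a'])` → prints [5, 9, 790]
`print(deep['data'])` → prints [5, 3, 8]
`print(deep['nested']['a'])` → prints [5, 9]

Answer:
[5, 3, 8, 391]
[5, 9, 790]
[5, 3, 8]
[5, 9]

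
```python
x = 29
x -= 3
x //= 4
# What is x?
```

Trace:
`x = 29` → x = 29
`x -= 3` → x = 26
`x //= 4` → x = 6
So x = 6

Answer: 6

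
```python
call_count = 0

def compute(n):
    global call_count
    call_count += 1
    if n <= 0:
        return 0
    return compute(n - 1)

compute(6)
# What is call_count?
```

Linear recursion stepping by 1: 7 calls from n=6 down to ≤0.

Answer: 7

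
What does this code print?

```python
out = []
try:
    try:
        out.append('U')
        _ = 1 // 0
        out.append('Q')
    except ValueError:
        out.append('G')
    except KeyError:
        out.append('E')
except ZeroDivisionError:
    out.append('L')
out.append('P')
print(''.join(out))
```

Execution trace: 'U' (try body) → 'L' (outer except ZeroDivisionError) → 'P' (after the try/except). Output: ULP

Answer: ULP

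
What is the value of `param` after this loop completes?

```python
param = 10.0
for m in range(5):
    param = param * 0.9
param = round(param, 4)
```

Exponential decay: 10.0 * 0.9^5
`param` takes the values: 10.0 → 9.0 → 8.1 → 7.29 → 6.561 → 5.9049

Answer: 5.9049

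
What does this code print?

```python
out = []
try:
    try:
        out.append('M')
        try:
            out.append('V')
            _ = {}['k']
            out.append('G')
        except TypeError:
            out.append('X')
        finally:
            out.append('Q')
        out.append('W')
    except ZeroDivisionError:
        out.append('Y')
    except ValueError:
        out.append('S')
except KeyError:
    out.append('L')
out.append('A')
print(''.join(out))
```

Execution trace: 'M' (try body) → 'V' (inner try body) → 'Q' (inner finally) → 'L' (outer except KeyError) → 'A' (after the try/except). Output: MVQLA

Answer: MVQLA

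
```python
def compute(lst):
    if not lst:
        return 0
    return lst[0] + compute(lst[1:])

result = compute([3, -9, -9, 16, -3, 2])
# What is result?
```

3 + (-9) + (-9) + 16 + (-3) + 2 + 0 = 0

Answer: 0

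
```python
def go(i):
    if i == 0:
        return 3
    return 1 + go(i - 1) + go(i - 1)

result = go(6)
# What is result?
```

go(i) = 1 + 2·go(i-1), go(0)=3. Closed form: (3+1)·2^6 - 1 = 255.

Answer: 255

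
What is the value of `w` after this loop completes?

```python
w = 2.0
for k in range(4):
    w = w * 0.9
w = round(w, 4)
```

Exponential decay: 2.0 * 0.9^4
`w` takes the values: 2.0 → 1.8 → 1.62 → 1.458 → 1.3122

Answer: 1.3122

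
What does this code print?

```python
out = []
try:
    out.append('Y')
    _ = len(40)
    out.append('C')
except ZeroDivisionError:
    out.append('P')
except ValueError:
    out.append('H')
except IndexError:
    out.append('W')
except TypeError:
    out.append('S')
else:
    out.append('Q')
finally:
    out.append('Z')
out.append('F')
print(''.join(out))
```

Execution trace: 'Y' (try body) → 'S' (except TypeError) → 'Z' (finally) → 'F' (after the try/except). Output: YSZF

Answer: YSZF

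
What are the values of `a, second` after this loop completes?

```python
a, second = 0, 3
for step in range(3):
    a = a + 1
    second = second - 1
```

a goes 0→3, second goes 3→0
`a, second` takes the values: (0, 3) → (1, 3) → (1, 2) → (2, 2) → (2, 1) → (3, 1) → (3, 0)

Answer: 3, 0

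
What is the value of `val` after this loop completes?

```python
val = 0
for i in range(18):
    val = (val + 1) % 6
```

Increment mod 6, 18 times = 0
`val` takes the values: 0 → 1 → 2 → 3 → 4 → 5 → 0 → 1 → 2 → 3 → 4 → 5 → 0 → 1 → 2 → 3 → 4 → 5 → 0

Answer: 0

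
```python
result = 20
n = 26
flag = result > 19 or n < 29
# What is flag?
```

Trace:
`result = 20` → result = 20
`n = 26` → n = 26
`flag = result > 19 or n < 29` → flag = True
So flag = True

Answer: True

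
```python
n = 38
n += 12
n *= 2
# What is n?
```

Trace:
`n = 38` → n = 38
`n += 12` → n = 50
`n *= 2` → n = 100
So n = 100

Answer: 100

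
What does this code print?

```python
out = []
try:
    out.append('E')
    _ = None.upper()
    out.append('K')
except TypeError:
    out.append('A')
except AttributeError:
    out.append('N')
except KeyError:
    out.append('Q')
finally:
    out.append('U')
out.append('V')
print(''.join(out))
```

Execution trace: 'E' (try body) → 'N' (except AttributeError) → 'U' (finally) → 'V' (after the try/except). Output: ENUV

Answer: ENUV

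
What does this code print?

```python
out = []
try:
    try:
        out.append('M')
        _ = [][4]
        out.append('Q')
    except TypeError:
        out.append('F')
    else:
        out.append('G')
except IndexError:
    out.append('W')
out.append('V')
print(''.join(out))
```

Execution trace: 'M' (try body) → 'W' (outer except IndexError) → 'V' (after the try/except). Output: MWV

Answer: MWV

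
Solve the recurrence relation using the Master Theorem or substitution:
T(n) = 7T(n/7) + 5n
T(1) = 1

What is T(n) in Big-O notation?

By Master Theorem: a=7, b=7, f(n)=5n. Since log_7(7) = 1 and f(n) = Θ(n^1), Case 2 applies. T(n) = O(n log n).

Answer: O(n log n)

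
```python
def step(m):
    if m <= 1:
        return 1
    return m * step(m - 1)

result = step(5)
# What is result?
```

step(5) = 5 * 4 * 3 * 2 * 1 = 120

Answer: 120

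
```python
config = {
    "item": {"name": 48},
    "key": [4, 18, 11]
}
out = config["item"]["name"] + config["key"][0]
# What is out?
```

Trace:
`config = { ...` → config = {'item': {'name': 48}, 'key': [4, 18, 11]}
`out = config["item"]["name"] + config["key"][0]` → out = 52
So out = 52

Answer: 52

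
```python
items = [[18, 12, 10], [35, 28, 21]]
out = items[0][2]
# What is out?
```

Trace:
`items = [[18, 12, 10], [35, 28, 21]]` → items = [[18, 12, 10], [35, 28, 21]]
`out = items[0][2]` → out = 10
So out = 10

Answer: 10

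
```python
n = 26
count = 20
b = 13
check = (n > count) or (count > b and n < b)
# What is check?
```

Trace:
`n = 26` → n = 26
`count = 20` → count = 20
`b = 13` → b = 13
`check = (n > count) or (count > b and n < b)` → check = True
So check = True

Answer: True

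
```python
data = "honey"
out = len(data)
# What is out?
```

Trace:
`data = "honey"` → data = 'honey'
`out = len(data)` → out = 5
So out = 5

Answer: 5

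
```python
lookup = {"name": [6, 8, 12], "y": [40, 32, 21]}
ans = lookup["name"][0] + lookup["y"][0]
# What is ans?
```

Trace:
`lookup = {"name": [6, 8, 12], "y": [40, 32, 21]}` → lookup = {'name': [6, 8, 12], 'y': [40, 32, 21]}
`ans = lookup["name"][0] + lookup["y"][0]` → ans = 46
So ans = 46

Answer: 46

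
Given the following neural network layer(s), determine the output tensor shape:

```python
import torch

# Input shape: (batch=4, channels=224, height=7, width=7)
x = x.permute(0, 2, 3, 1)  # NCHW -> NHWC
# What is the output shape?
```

Input: (4, 224, 7, 7) -> Output: (4, 7, 7, 224)

Answer: (4, 7, 7, 224)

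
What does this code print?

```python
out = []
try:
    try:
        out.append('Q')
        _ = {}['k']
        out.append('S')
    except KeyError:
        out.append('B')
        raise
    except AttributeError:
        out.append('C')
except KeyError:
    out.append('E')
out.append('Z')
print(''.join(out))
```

Execution trace: 'Q' (try body) → 'B' (except KeyError) → 'E' (outer except KeyError) → 'Z' (after the try/except). Output: QBEZ

Answer: QBEZ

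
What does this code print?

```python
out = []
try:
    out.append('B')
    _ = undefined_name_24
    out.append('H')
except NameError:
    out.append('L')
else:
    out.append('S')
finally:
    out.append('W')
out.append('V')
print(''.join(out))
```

Execution trace: 'B' (try body) → 'L' (except NameError) → 'W' (finally) → 'V' (after the try/except). Output: BLWV

Answer: BLWV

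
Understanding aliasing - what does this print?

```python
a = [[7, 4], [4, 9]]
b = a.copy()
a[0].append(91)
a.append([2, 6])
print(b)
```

Key concept: shallow copy with nested lists.
Step by step:
`a = [[7, 4], [4, 9]]` → a = [[7, 4], [4, 9]]
`b = a.copy()` → b = [[7, 4], [4, 9]]
`a[0].append(91)` → a = [[7, 4, 91], [4, 9]]; b = [[7, 4, 91], [4, 9]]
`a.append([2, 6])` → a = [[7, 4, 91], [4, 9], [2, 6]]
`print(b)` → prints [[7, 4, 91], [4, 9]]

Answer: [[7, 4, 91], [4, 9]]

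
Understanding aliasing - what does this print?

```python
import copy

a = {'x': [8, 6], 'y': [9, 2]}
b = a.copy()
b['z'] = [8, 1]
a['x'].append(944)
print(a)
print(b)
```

Key concept: shallow copy of dict with mutable values.
Step by step:
`a = {'x': [8, 6], 'y': [9, 2]}` → a = {'x': [8, 6], 'y': [9, 2]}
`b = a.copy()` → b = {'x': [8, 6], 'y': [9, 2]}
`b['z'] = [8, 1]` → b = {'x': [8, 6], 'y': [9, 2], 'z': [8, 1]}
`a['x'].append(944)` → a = {'x': [8, 6, 944], 'y': [9, 2]}; b = {'x': [8, 6, 944], 'y': [9, 2], 'z': [8, 1]}
`print(a)` → prints {'x': [8, 6, 944], 'y': [9, 2]}
`print(b)` → prints {'x': [8, 6, 944], 'y': [9, 2], 'z': [8, 1]}

Answer:
{'x': [8, 6, 944], 'y': [9, 2]}
{'x': [8, 6, 944], 'y': [9, 2], 'z': [8, 1]}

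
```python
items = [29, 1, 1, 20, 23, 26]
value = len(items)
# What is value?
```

Trace:
`items = [29, 1, 1, 20, 23, 26]` → items = [29, 1, 1, 20, 23, 26]
`value = len(items)` → value = 6
So value = 6

Answer: 6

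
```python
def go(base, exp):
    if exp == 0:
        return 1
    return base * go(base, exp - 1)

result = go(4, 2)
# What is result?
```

go(4, 2) = 4 * 4 = 16

Answer: 16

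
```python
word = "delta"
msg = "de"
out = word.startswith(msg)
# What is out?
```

Trace:
`word = "delta"` → word = 'delta'
`msg = "de"` → msg = 'de'
`out = word.startswith(msg)` → out = True
So out = True

Answer: True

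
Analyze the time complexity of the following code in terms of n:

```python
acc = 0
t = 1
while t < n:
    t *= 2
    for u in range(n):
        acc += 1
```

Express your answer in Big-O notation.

Each loop level contributes: log n × n. Multiplying the contributions gives O(n log n).

Answer: O(n log n)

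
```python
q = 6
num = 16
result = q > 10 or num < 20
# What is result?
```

Trace:
`q = 6` → q = 6
`num = 16` → num = 16
`result = q > 10 or num < 20` → result = True
So result = True

Answer: True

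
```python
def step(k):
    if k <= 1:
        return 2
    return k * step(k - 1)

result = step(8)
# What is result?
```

step(8) = 8 * 7 * 6 * 5 * 4 * 3 * 2 * 2 = 80640

Answer: 80640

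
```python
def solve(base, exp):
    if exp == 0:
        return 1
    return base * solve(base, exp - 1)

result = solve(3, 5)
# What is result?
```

solve(3, 5) = 3 * 3 * 3 * 3 * 3 = 243

Answer: 243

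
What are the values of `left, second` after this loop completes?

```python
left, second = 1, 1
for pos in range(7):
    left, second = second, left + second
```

Fibonacci: after 7 iterations
`left, second` takes the values: (1, 1) → (1, 2) → (2, 3) → (3, 5) → (5, 8) → (8, 13) → (13, 21) → (21, 34)

Answer: 21, 34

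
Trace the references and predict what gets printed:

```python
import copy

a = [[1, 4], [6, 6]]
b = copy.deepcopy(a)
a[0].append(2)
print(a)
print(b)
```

Key concept: deep copy is fully independent.
Step by step:
`a = [[1, 4], [6, 6]]` → a = [[1, 4], [6, 6]]
`b = copy.deepcopy(a)` → b = [[1, 4], [6, 6]]
`a[0].append(2)` → a = [[1, 4, 2], [6, 6]]
`print(a)` → prints [[1, 4, 2], [6, 6]]
`print(b)` → prints [[1, 4], [6, 6]]

Answer:
[[1, 4, 2], [6, 6]]
[[1, 4], [6, 6]]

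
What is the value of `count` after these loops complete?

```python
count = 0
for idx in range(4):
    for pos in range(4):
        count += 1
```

4 * 4 = 16
`count` takes the values: 0 → 1 → 2 → 3 → 4 → 5 → 6 → 7 → 8 → 9 → 10 → 11 → 12 → 13 → 14 → 15 → 16

Answer: 16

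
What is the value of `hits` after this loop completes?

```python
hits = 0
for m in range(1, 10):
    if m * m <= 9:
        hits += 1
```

Count numbers where m² ≤ 9
`hits` takes the values: 0 → 1 → 2 → 3

Answer: 3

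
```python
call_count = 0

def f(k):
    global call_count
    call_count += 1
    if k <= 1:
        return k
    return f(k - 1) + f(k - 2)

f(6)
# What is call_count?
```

Calls(k) = 1 + Calls(k-1) + Calls(k-2); Calls(0)=Calls(1)=1. For k=6 this gives 25.

Answer: 25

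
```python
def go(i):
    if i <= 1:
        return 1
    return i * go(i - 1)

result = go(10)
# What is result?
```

go(10) = 10 * 9 * 8 * 7 * 6 * 5 * 4 * 3 * 2 * 1 = 3628800

Answer: 3628800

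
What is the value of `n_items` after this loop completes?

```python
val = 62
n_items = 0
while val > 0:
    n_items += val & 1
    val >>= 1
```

Count set bits in 62 (binary: 0b111110)
`n_items` takes the values: 0 → 1 → 2 → 3 → 4 → 5

Answer: 5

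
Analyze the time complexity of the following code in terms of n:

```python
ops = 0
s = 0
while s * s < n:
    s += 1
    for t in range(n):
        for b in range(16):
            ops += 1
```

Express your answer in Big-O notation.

Each loop level contributes: √n × n × 1. Multiplying the contributions gives O(n√n).

Answer: O(n√n)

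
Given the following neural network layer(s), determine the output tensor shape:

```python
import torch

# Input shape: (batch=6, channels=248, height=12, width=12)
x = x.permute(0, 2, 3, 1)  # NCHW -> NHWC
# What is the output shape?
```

Input: (6, 248, 12, 12) -> Output: (6, 12, 12, 248)

Answer: (6, 12, 12, 248)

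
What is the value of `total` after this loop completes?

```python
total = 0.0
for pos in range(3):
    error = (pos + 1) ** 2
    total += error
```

Sum of squared losses 1² + 2² + ... + 3²
`total` takes the values: 0.0 → 1.0 → 5.0 → 14.0

Answer: 14.0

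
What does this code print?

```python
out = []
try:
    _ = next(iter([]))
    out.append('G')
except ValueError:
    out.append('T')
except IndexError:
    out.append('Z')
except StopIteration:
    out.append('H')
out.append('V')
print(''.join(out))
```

Execution trace: 'H' (except StopIteration) → 'V' (after the try/except). Output: HV

Answer: HV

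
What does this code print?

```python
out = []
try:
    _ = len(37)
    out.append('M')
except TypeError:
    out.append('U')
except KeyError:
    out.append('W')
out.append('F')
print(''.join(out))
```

Execution trace: 'U' (except TypeError) → 'F' (after the try/except). Output: UF

Answer: UF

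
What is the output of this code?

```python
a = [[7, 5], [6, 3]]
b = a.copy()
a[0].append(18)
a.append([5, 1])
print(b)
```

Key concept: shallow copy with nested lists.
Step by step:
`a = [[7, 5], [6, 3]]` → a = [[7, 5], [6, 3]]
`b = a.copy()` → b = [[7, 5], [6, 3]]
`a[0].append(18)` → a = [[7, 5, 18], [6, 3]]; b = [[7, 5, 18], [6, 3]]
`a.append([5, 1])` → a = [[7, 5, 18], [6, 3], [5, 1]]
`print(b)` → prints [[7, 5, 18], [6, 3]]

Answer: [[7, 5, 18], [6, 3]]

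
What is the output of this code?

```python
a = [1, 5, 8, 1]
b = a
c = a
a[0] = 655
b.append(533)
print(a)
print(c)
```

Key concept: multiple aliases.
Step by step:
`a = [1, 5, 8, 1]` → a = [1, 5, 8, 1]
`b = a` → b = [1, 5, 8, 1] (same object as a)
`c = a` → c = [1, 5, 8, 1] (same object as a, b)
`a[0] = 655` → a = [655, 5, 8, 1] (same object as b, c); b = [655, 5, 8, 1] (same object as a, c); c = [655, 5, 8, 1] (same object as a, b)
`b.append(533)` → a = [655, 5, 8, 1, 533] (same object as b, c); b = [655, 5, 8, 1, 533] (same object as a, c); c = [655, 5, 8, 1, 533] (same object as a, b)
`print(a)` → prints [655, 5, 8, 1, 533]
`print(c)` → prints [655, 5, 8, 1, 533]

Answer:
[655, 5, 8, 1, 533]
[655, 5, 8, 1, 533]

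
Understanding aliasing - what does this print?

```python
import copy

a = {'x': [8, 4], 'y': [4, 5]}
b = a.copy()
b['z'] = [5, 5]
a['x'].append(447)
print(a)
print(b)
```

Key concept: shallow copy of dict with mutable values.
Step by step:
`a = {'x': [8, 4], 'y': [4, 5]}` → a = {'x': [8, 4], 'y': [4, 5]}
`b = a.copy()` → b = {'x': [8, 4], 'y': [4, 5]}
`b['z'] = [5, 5]` → b = {'x': [8, 4], 'y': [4, 5], 'z': [5, 5]}
`a['x'].append(447)` → a = {'x': [8, 4, 447], 'y': [4, 5]}; b = {'x': [8, 4, 447], 'y': [4, 5], 'z': [5, 5]}
`print(a)` → prints {'x': [8, 4, 447], 'y': [4, 5]}
`print(b)` → prints {'x': [8, 4, 447], 'y': [4, 5], 'z': [5, 5]}

Answer:
{'x': [8, 4, 447], 'y': [4, 5]}
{'x': [8, 4, 447], 'y': [4, 5], 'z': [5, 5]}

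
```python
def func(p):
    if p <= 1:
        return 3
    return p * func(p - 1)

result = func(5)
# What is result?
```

func(5) = 5 * 4 * 3 * 2 * 3 = 360

Answer: 360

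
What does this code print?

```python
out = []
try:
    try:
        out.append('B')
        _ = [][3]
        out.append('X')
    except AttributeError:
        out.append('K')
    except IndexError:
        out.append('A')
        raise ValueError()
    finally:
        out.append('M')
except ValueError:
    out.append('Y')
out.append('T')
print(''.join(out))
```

Execution trace: 'B' (try body) → 'A' (except IndexError) → 'M' (finally) → 'Y' (outer except ValueError) → 'T' (after the try/except). Output: BAMYT

Answer: BAMYT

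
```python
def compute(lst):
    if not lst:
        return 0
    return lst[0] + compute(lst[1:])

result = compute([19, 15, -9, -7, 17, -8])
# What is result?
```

19 + 15 + (-9) + (-7) + 17 + (-8) + 0 = 27

Answer: 27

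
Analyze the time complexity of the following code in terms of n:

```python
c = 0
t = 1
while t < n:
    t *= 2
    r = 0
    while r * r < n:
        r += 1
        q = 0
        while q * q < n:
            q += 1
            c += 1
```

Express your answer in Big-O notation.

Each loop level contributes: log n × √n × √n. Multiplying the contributions gives O(n log n).

Answer: O(n log n)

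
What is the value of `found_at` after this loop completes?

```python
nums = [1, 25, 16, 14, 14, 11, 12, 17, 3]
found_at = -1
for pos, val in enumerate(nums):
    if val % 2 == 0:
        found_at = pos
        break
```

First even number index in [1, 25, 16, 14, 14, 11, 12, 17, 3]
`found_at` takes the values: -1 → 2

Answer: 2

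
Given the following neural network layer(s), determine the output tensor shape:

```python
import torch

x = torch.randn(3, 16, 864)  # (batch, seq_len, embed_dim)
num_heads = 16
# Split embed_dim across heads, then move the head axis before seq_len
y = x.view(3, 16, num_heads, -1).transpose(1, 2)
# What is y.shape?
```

Input: (3, 16, 864) -> head_dim = 864 // 16 = 54; after view: (3, 16, 16, 54) -> after transpose(1, 2): (3, 16, 16, 54) -> Output: (3, 16, 16, 54)

Answer: (3, 16, 16, 54)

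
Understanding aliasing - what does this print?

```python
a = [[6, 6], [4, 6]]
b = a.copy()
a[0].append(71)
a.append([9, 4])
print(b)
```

Key concept: shallow copy with nested lists.
Step by step:
`a = [[6, 6], [4, 6]]` → a = [[6, 6], [4, 6]]
`b = a.copy()` → b = [[6, 6], [4, 6]]
`a[0].append(71)` → a = [[6, 6, 71], [4, 6]]; b = [[6, 6, 71], [4, 6]]
`a.append([9, 4])` → a = [[6, 6, 71], [4, 6], [9, 4]]
`print(b)` → prints [[6, 6, 71], [4, 6]]

Answer: [[6, 6, 71], [4, 6]]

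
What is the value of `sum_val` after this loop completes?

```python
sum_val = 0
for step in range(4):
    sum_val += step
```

Sum of 0 to 3 = 6
`sum_val` takes the values: 0 → 1 → 3 → 6

Answer: 6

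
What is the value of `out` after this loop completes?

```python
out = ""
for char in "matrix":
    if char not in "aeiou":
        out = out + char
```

Remove vowels from 'matrix'
`out` takes the values: "" → "m" → "mt" → "mtr" → "mtrx"

Answer: "mtrx"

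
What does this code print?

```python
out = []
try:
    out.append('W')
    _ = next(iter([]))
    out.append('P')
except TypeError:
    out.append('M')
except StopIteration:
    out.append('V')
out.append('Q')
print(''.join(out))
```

Execution trace: 'W' (try body) → 'V' (except StopIteration) → 'Q' (after the try/except). Output: WVQ

Answer: WVQ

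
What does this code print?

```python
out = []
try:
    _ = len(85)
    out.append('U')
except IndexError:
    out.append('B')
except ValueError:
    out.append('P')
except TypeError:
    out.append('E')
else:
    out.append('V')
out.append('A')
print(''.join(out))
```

Execution trace: 'E' (except TypeError) → 'A' (after the try/except). Output: EA

Answer: EA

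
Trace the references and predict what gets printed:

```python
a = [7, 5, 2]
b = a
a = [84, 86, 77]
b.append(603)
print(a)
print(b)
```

Key concept: rebinding vs mutation: a is rebound to a new list, b still points at the original.
Step by step:
`a = [7, 5, 2]` → a = [7, 5, 2]
`b = a` → b = [7, 5, 2] (same object as a)
`a = [84, 86, 77]` → a = [84, 86, 77]
`b.append(603)` → b = [7, 5, 2, 603]
`print(a)` → prints [84, 86, 77]
`print(b)` → prints [7, 5, 2, 603]

Answer:
[84, 86, 77]
[7, 5, 2, 603]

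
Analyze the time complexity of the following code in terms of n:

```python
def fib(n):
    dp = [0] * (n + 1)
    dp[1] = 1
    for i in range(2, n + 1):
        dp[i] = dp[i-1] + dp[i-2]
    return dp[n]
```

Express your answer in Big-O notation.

This is Dynamic programming Fibonacci. Time complexity: O(n).

Answer: O(n)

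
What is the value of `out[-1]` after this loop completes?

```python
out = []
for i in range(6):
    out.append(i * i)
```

Last element of squares 0 to 5
`out` takes the values: [] → [0] → [0, 1] → [0, 1, 4] → [0, 1, 4, 9] → [0, 1, 4, 9, 16] → [0, 1, 4, 9, 16, 25]
So `out[-1]` = 25

Answer: 25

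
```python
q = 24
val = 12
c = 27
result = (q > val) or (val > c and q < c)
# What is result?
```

Trace:
`q = 24` → q = 24
`val = 12` → val = 12
`c = 27` → c = 27
`result = (q > val) or (val > c and q < c)` → result = True
So result = True

Answer: True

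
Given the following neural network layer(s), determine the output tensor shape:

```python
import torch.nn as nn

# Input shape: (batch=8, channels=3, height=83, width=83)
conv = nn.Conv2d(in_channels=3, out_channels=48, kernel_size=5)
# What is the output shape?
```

Input: (8, 3, 83, 83) -> Output: (8, 48, 79, 79)

Answer: (8, 48, 79, 79)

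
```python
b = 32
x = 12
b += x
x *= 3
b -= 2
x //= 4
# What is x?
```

Trace:
`b = 32` → b = 32
`x = 12` → x = 12
`b += x` → b = 44
`x *= 3` → x = 36
`b -= 2` → b = 42
`x //= 4` → x = 9
So x = 9

Answer: 9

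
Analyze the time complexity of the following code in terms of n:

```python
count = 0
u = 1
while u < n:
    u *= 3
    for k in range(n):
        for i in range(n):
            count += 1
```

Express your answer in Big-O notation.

Each loop level contributes: log n × n × n. Multiplying the contributions gives O(n^2 log n).

Answer: O(n^2 log n)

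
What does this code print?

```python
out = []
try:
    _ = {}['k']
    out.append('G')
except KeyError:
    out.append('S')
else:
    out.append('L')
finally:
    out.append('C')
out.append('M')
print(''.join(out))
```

Execution trace: 'S' (except KeyError) → 'C' (finally) → 'M' (after the try/except). Output: SCM

Answer: SCM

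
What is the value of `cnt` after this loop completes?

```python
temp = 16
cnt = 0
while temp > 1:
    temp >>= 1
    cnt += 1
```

Count right shifts until 1
`cnt` takes the values: 0 → 1 → 2 → 3 → 4

Answer: 4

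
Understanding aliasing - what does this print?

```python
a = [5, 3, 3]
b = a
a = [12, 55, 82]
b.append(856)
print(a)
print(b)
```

Key concept: rebinding vs mutation: a is rebound to a new list, b still points at the original.
Step by step:
`a = [5, 3, 3]` → a = [5, 3, 3]
`b = a` → b = [5, 3, 3] (same object as a)
`a = [12, 55, 82]` → a = [12, 55, 82]
`b.append(856)` → b = [5, 3, 3, 856]
`print(a)` → prints [12, 55, 82]
`print(b)` → prints [5, 3, 3, 856]

Answer:
[12, 55, 82]
[5, 3, 3, 856]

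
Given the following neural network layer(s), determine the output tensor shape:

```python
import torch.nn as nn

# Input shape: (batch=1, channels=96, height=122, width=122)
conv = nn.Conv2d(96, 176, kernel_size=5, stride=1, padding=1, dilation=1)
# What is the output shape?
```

Input: (1, 96, 122, 122) -> Output: (1, 176, 120, 120)

Answer: (1, 176, 120, 120)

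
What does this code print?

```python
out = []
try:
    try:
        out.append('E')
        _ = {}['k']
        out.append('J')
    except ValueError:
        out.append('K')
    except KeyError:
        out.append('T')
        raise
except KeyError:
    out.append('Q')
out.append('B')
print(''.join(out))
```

Execution trace: 'E' (inner try body) → 'T' (inner except KeyError) → 'Q' (outer except KeyError) → 'B' (after the try/except). Output: ETQB

Answer: ETQB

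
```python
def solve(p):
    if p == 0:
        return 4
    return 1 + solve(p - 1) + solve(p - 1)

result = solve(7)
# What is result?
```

solve(p) = 1 + 2·solve(p-1), solve(0)=4. Closed form: (4+1)·2^7 - 1 = 639.

Answer: 639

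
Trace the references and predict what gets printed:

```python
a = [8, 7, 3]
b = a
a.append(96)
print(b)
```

Key concept: basic list aliasing.
Step by step:
`a = [8, 7, 3]` → a = [8, 7, 3]
`b = a` → b = [8, 7, 3] (same object as a)
`a.append(96)` → a = [8, 7, 3, 96] (same object as b); b = [8, 7, 3, 96] (same object as a)
`print(b)` → prints [8, 7, 3, 96]

Answer: [8, 7, 3, 96]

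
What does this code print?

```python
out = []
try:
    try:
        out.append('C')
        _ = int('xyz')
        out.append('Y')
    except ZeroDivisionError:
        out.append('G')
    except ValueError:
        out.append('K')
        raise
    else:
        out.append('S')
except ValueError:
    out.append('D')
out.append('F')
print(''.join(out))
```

Execution trace: 'C' (try body) → 'K' (except ValueError) → 'D' (outer except ValueError) → 'F' (after the try/except). Output: CKDF

Answer: CKDF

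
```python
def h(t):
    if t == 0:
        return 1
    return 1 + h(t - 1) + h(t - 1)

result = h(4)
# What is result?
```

h(t) = 1 + 2·h(t-1), h(0)=1. Closed form: (1+1)·2^4 - 1 = 31.

Answer: 31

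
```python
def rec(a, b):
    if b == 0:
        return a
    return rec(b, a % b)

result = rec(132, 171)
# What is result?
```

rec(132, 171) -> rec(171, 132) -> rec(132, 39) -> rec(39, 15) -> rec(15, 9) -> rec(9, 6) -> rec(6, 3) -> rec(3, 0) -> 3

Answer: 3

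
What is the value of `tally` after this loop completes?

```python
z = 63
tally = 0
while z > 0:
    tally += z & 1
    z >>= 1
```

Count set bits in 63 (binary: 0b111111)
`tally` takes the values: 0 → 1 → 2 → 3 → 4 → 5 → 6

Answer: 6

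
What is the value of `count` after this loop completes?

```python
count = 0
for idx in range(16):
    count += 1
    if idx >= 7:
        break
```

Loop breaks when idx reaches 7, count is 8
`count` takes the values: 0 → 1 → 2 → 3 → 4 → 5 → 6 → 7 → 8

Answer: 8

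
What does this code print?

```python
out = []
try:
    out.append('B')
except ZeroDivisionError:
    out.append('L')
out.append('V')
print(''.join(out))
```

Execution trace: 'B' (try body, no exception) → 'V' (after the try/except). Output: BV

Answer: BV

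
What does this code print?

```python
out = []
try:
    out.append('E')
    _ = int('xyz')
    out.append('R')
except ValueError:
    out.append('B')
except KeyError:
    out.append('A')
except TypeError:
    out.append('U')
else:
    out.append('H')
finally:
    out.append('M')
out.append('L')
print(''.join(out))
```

Execution trace: 'E' (try body) → 'B' (except ValueError) → 'M' (finally) → 'L' (after the try/except). Output: EBML

Answer: EBML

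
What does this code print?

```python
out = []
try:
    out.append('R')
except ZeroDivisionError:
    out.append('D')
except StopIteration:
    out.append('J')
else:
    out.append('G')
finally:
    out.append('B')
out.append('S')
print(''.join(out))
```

Execution trace: 'R' (try body, no exception) → 'G' (else) → 'B' (finally) → 'S' (after the try/except). Output: RGBS

Answer: RGBS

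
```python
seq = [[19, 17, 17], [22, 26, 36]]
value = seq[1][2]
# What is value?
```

Trace:
`seq = [[19, 17, 17], [22, 26, 36]]` → seq = [[19, 17, 17], [22, 26, 36]]
`value = seq[1][2]` → value = 36
So value = 36

Answer: 36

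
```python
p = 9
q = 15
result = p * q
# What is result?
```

Trace:
`p = 9` → p = 9
`q = 15` → q = 15
`result = p * q` → result = 135
So result = 135

Answer: 135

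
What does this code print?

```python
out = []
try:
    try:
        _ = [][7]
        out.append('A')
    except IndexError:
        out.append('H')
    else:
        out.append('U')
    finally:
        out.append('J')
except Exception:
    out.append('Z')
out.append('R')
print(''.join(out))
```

Execution trace: 'H' (inner except IndexError) → 'J' (inner finally) → 'R' (after the try/except). Output: HJR

Answer: HJR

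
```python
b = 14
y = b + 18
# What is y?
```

Trace:
`b = 14` → b = 14
`y = b + 18` → y = 32
So y = 32

Answer: 32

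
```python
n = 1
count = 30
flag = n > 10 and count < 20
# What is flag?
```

Trace:
`n = 1` → n = 1
`count = 30` → count = 30
`flag = n > 10 and count < 20` → flag = False
So flag = False

Answer: False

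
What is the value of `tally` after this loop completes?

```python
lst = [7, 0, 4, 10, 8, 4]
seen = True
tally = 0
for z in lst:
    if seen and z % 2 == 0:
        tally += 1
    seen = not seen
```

Count even values at even positions
`tally` takes the values: 0 → 1 → 2

Answer: 2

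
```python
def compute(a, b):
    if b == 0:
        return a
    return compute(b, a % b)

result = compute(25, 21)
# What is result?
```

compute(25, 21) -> compute(21, 4) -> compute(4, 1) -> compute(1, 0) -> 1

Answer: 1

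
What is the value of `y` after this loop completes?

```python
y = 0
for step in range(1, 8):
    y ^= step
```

XOR of 1 to 7
`y` takes the values: 0 → 1 → 3 → 0 → 4 → 1 → 7 → 0

Answer: 0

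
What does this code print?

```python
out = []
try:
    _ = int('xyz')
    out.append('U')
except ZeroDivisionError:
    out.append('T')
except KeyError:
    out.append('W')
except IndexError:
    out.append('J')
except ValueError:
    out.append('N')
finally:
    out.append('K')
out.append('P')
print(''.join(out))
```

Execution trace: 'N' (except ValueError) → 'K' (finally) → 'P' (after the try/except). Output: NKP

Answer: NKP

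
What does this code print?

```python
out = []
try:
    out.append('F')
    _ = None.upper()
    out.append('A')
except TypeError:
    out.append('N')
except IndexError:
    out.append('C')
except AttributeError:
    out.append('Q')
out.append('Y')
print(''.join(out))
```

Execution trace: 'F' (try body) → 'Q' (except AttributeError) → 'Y' (after the try/except). Output: FQY

Answer: FQY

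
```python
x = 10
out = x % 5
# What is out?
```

Trace:
`x = 10` → x = 10
`out = x % 5` → out = 0
So out = 0

Answer: 0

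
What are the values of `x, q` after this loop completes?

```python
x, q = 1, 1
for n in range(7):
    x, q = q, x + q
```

Fibonacci: after 7 iterations
`x, q` takes the values: (1, 1) → (1, 2) → (2, 3) → (3, 5) → (5, 8) → (8, 13) → (13, 21) → (21, 34)

Answer: 21, 34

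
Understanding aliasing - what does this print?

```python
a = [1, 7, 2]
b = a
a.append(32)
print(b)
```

Key concept: basic list aliasing.
Step by step:
`a = [1, 7, 2]` → a = [1, 7, 2]
`b = a` → b = [1, 7, 2] (same object as a)
`a.append(32)` → a = [1, 7, 2, 32] (same object as b); b = [1, 7, 2, 32] (same object as a)
`print(b)` → prints [1, 7, 2, 32]

Answer: [1, 7, 2, 32]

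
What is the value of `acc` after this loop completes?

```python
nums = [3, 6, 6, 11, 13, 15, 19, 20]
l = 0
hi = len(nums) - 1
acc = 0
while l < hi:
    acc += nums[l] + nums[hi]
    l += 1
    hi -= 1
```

Sum of pairs from ends
`acc` takes the values: 0 → 23 → 48 → 69 → 93

Answer: 93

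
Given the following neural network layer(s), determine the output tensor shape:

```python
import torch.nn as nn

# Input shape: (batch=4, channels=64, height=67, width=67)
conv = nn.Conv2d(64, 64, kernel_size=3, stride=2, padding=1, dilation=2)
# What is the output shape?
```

Input: (4, 64, 67, 67) -> Output: (4, 64, 33, 33)

Answer: (4, 64, 33, 33)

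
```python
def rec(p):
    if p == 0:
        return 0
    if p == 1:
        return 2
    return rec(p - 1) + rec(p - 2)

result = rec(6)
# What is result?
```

Build up from base cases: rec(0)=0, rec(1)=2, rec(2)=2, rec(3)=4, rec(4)=6, rec(5)=10, rec(6)=16

Answer: 16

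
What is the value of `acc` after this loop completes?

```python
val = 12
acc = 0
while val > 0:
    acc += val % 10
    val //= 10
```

Sum digits of 12
`acc` takes the values: 0 → 2 → 3

Answer: 3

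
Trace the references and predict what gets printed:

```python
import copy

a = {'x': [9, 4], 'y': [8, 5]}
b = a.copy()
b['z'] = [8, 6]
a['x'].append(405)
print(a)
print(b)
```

Key concept: shallow copy of dict with mutable values.
Step by step:
`a = {'x': [9, 4], 'y': [8, 5]}` → a = {'x': [9, 4], 'y': [8, 5]}
`b = a.copy()` → b = {'x': [9, 4], 'y': [8, 5]}
`b['z'] = [8, 6]` → b = {'x': [9, 4], 'y': [8, 5], 'z': [8, 6]}
`a['x'].append(405)` → a = {'x': [9, 4, 405], 'y': [8, 5]}; b = {'x': [9, 4, 405], 'y': [8, 5], 'z': [8, 6]}
`print(a)` → prints {'x': [9, 4, 405], 'y': [8, 5]}
`print(b)` → prints {'x': [9, 4, 405], 'y': [8, 5], 'z': [8, 6]}

Answer:
{'x': [9, 4, 405], 'y': [8, 5]}
{'x': [9, 4, 405], 'y': [8, 5], 'z': [8, 6]}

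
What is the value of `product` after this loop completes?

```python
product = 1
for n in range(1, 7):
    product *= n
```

6! = 720
`product` takes the values: 1 → 2 → 6 → 24 → 120 → 720

Answer: 720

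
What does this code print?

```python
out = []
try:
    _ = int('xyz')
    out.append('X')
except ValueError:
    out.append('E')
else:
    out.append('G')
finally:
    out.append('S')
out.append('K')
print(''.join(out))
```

Execution trace: 'E' (except ValueError) → 'S' (finally) → 'K' (after the try/except). Output: ESK

Answer: ESK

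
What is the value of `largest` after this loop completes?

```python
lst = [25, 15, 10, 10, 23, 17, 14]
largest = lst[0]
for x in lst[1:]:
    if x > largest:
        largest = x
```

Maximum of [25, 15, 10, 10, 23, 17, 14]
`largest` takes the values: 25

Answer: 25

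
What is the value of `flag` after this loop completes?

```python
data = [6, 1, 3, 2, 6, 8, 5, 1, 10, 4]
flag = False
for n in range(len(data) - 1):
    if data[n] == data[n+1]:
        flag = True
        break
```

Check consecutive duplicates in [6, 1, 3, 2, 6, 8, 5, 1, 10, 4]
`flag` takes the values: False

Answer: False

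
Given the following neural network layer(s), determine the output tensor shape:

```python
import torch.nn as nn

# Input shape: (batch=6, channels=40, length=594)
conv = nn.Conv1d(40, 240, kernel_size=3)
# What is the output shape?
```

Input: (6, 40, 594) -> Output: (6, 240, 592)

Answer: (6, 240, 592)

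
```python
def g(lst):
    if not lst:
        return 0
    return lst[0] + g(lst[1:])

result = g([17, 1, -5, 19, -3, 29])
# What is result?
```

17 + 1 + (-5) + 19 + (-3) + 29 + 0 = 58

Answer: 58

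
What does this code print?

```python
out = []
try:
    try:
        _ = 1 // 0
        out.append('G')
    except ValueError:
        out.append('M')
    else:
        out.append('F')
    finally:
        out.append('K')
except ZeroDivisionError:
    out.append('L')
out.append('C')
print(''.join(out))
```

Execution trace: 'K' (finally) → 'L' (outer except ZeroDivisionError) → 'C' (after the try/except). Output: KLC

Answer: KLC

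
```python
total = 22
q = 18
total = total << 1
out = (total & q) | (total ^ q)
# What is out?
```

Trace:
`total = 22` → total = 22
`q = 18` → q = 18
`total = total << 1` → total = 44
`out = (total & q) | (total ^ q)` → out = 62
So out = 62

Answer: 62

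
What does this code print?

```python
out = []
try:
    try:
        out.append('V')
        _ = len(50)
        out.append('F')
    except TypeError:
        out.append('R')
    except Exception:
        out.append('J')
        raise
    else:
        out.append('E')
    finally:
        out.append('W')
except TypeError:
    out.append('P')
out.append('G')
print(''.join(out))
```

Execution trace: 'V' (inner try body) → 'R' (inner except TypeError) → 'W' (inner finally) → 'G' (after the try/except). Output: VRWG

Answer: VRWG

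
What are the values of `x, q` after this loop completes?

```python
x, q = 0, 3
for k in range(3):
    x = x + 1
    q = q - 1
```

x goes 0→3, q goes 3→0
`x, q` takes the values: (0, 3) → (1, 3) → (1, 2) → (2, 2) → (2, 1) → (3, 1) → (3, 0)

Answer: 3, 0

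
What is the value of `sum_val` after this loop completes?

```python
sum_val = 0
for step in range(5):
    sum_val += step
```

Sum of 0 to 4 = 10
`sum_val` takes the values: 0 → 1 → 3 → 6 → 10

Answer: 10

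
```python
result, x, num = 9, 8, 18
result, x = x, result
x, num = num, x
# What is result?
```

Trace:
`result, x, num = 9, 8, 18` → result = 9; x = 8; num = 18
`result, x = x, result` → result = 8; x = 9
`x, num = num, x` → x = 18; num = 9
So result = 8

Answer: 8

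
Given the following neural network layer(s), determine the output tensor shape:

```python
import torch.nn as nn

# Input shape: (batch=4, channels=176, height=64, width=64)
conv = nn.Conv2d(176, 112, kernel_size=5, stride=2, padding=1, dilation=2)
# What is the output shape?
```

Input: (4, 176, 64, 64) -> Output: (4, 112, 29, 29)

Answer: (4, 112, 29, 29)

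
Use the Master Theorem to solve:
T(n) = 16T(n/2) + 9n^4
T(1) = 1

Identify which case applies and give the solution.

a=16, b=2, f(n)=9n^4. log_2(16) = 4. Since c=4 = 4, Case 2 applies: T(n) = Θ(n^log_b(a) · log n) = O(n^4 log n).

Answer: O(n^4 log n) - Case 2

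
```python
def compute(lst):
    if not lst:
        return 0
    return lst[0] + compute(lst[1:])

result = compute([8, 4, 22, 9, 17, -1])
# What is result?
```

8 + 4 + 22 + 9 + 17 + (-1) + 0 = 59

Answer: 59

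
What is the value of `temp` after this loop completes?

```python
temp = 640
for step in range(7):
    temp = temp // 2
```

Halve 7 times: 640 // 2^7 = 5
`temp` takes the values: 640 → 320 → 160 → 80 → 40 → 20 → 10 → 5

Answer: 5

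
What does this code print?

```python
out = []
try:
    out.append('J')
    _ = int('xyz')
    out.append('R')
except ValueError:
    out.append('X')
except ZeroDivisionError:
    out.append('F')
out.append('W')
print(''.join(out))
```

Execution trace: 'J' (try body) → 'X' (except ValueError) → 'W' (after the try/except). Output: JXW

Answer: JXW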